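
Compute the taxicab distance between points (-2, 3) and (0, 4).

Σ|x_i - y_i| = |-2 - 0| + |3 - 4| = 2 + 1 = 3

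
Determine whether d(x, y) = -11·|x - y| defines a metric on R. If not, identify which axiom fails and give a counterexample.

No. With c = -11 < 0, d fails non-negativity: d(3, 8) = -11·|3 - 8| = -11·5 = -55 < 0.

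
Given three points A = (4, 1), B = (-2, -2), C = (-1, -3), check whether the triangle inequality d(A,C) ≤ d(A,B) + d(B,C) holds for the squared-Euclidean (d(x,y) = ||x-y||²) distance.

d(A,B) = 6² + 3² = 45, d(B,C) = 1² + 1² = 2, d(A,C) = 5² + 4² = 41.
d(A,C) = 41 ≤ 45 + 2 = 47. Triangle inequality is satisfied.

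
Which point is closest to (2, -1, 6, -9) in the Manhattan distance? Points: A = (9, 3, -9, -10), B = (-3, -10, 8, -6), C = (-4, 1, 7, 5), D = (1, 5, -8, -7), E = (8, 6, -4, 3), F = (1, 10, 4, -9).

Distances: d(A) = 27, d(B) = 19, d(C) = 23, d(D) = 23, d(E) = 35, d(F) = 14. Nearest: F = (1, 10, 4, -9) with distance 14.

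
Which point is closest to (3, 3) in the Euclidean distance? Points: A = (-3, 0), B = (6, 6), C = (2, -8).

Distances: d(A) ≈ 6.7082, d(B) ≈ 4.2426, d(C) ≈ 11.0454. Nearest: B = (6, 6) with distance 4.2426.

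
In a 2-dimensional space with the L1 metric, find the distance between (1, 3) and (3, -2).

Σ|x_i - y_i| = |1 - 3| + |3 - (-2)| = 2 + 5 = 7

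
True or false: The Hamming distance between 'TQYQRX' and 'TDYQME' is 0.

Differing positions: 2, 5, 6. Hamming distance = 3, so the claim that d_H = 0 is false.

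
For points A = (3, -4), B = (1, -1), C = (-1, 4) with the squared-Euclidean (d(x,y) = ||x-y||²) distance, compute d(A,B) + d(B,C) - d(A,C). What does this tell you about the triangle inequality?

d(A,B) = 2² + 3² = 13, d(B,C) = 2² + 5² = 29, d(A,C) = 4² + 8² = 80.
d(A,B) + d(B,C) - d(A,C) = 13 + 29 - 80 = 42 - 80 = -38. This is < 0, so the triangle inequality FAILS for these points (squared-Euclidean is not a metric).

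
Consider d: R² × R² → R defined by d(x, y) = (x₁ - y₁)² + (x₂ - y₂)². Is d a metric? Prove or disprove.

No. The squared Euclidean distance fails the triangle inequality. Counterexample: x = (0, 0), y = (4, 4), z = (8, 8). d(x,z) = 8² + 8² = 128, but d(x,y) + d(y,z) = (4² + 4²) + (4² + 4²) = 32 + 32 = 64. Since 128 > 64, the triangle inequality is violated. (Note: √d, the ordinary Euclidean distance, IS a metric.)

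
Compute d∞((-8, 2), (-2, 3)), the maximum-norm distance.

max(|x_i - y_i|) = max(|-8 - (-2)|, |2 - 3|) = max(6, 1) = 6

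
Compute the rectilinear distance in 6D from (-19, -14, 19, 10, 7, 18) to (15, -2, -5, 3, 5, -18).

Σ|x_i - y_i| = |-19 - 15| + |-14 - (-2)| + |19 - (-5)| + |10 - 3| + |7 - 5| + |18 - (-18)| = 34 + 12 + 24 + 7 + 2 + 36 = 115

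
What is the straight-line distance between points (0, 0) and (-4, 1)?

√(Σ(x_i - y_i)²) = √((0 - (-4))² + (0 - 1)²)
= √(4² + (-1)²) = √(16 + 1) = √17 ≈ 4.1231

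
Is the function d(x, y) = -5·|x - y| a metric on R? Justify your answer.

No. With c = -5 < 0, d fails non-negativity: d(1, 5) = -5·|1 - 5| = -5·4 = -20 < 0.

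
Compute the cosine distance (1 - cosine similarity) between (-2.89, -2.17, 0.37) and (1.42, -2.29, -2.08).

With u = (-2.89, -2.17, 0.37), v = (1.42, -2.29, -2.08):
u·v = (-2.89)·1.42 + (-2.17)·(-2.29) + 0.37·(-2.08) = (-4.1038) + 4.9693 + (-0.7696) = 0.0959.
|u| = √((-2.89)² + (-2.17)² + 0.37²) = √(8.3521 + 4.7089 + 0.1369) = √13.1979, |v| = √(1.42² + (-2.29)² + (-2.08)²) = √(2.0164 + 5.2441 + 4.3264) = √11.5869.
cos θ = (u·v)/(|u||v|) = 0.0959/(√13.1979·√11.5869) ≈ 0.0078
Cosine distance = 1 - cos θ ≈ 1 - 0.0078 = 0.9922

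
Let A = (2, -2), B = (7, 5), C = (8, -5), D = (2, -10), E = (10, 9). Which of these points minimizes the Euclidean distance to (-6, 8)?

Distances: d(A) ≈ 12.8062, d(B) ≈ 13.3417, d(C) ≈ 19.105, d(D) ≈ 19.6977, d(E) ≈ 16.0312. Nearest: A = (2, -2) with distance 12.8062.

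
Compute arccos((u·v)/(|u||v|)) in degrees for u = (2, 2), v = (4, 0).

With u = (2, 2), v = (4, 0):
u·v = 2·4 + 2·0 = 8 + 0 = 8.
|u| = √(2² + 2²) = √8, |v| = √(4² + 0²) = √16, so |u||v| = √(8·16) = √128.
cos θ = (u·v)/(|u||v|) = 8/√128 ≈ 0.707107
θ = arccos(0.707107) ≈ 45°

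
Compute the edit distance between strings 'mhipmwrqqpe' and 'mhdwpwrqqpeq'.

Let D[i][j] be the edit distance between the first i characters of 'mhipmwrqqpe' and the first j characters of 'mhdwpwrqqpeq', with D[i][0] = i, D[0][j] = j, and D[i][j] = D[i-1][j-1] if the characters match, else 1 + min(D[i-1][j], D[i][j-1], D[i-1][j-1]). Filling the table (rows: prefixes of 'mhipmwrqqpe', columns: prefixes of 'mhdwpwrqqpeq'):
     ε  m  h  d  w  p  w  r  q  q  p  e  q
  ε  0  1  2  3  4  5  6  7  8  9 10 11 12
  m  1  0  1  2  3  4  5  6  7  8  9 10 11
  h  2  1  0  1  2  3  4  5  6  7  8  9 10
  i  3  2  1  1  2  3  4  5  6  7  8  9 10
  p  4  3  2  2  2  2  3  4  5  6  7  8  9
  m  5  4  3  3  3  3  3  4  5  6  7  8  9
  w  6  5  4  4  3  4  3  4  5  6  7  8  9
  r  7  6  5  5  4  4  4  3  4  5  6  7  8
  q  8  7  6  6  5  5  5  4  3  4  5  6  7
  q  9  8  7  7  6  6  6  5  4  3  4  5  6
  p 10  9  8  8  7  6  7  6  5  4  3  4  5
  e 11 10  9  9  8  7  7  7  6  5  4  3  4
The bottom-right entry gives D[11][12] = 4, so no sequence of fewer than 4 edits works. Backtracking through the table gives one optimal edit sequence (4 edits):
  mhipmwrqqpe → mhdpmwrqqpe (sub i→d @3)
  mhdpmwrqqpe → mhdwmwrqqpe (sub p→w @4)
  mhdwmwrqqpe → mhdwpwrqqpe (sub m→p @5)
  mhdwpwrqqpe → mhdwpwrqqpeq (ins q @12)
Edit distance = 4.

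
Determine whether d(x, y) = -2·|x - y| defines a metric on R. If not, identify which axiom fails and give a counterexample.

No. With c = -2 < 0, d fails non-negativity: d(1, 6) = -2·|1 - 6| = -2·5 = -10 < 0.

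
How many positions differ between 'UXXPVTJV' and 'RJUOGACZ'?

Differing positions: 1, 2, 3, 4, 5, 6, 7, 8. Hamming distance = 8.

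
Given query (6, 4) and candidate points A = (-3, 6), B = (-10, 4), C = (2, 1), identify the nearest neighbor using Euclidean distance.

Distances: d(A) ≈ 9.2195, d(B) = 16, d(C) = 5. Nearest: C = (2, 1) with distance 5.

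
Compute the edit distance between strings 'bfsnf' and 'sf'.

Let D[i][j] be the edit distance between the first i characters of 'bfsnf' and the first j characters of 'sf', with D[i][0] = i, D[0][j] = j, and D[i][j] = D[i-1][j-1] if the characters match, else 1 + min(D[i-1][j], D[i][j-1], D[i-1][j-1]). Filling the table (rows: prefixes of 'bfsnf', columns: prefixes of 'sf'):
     ε  s  f
  ε  0  1  2
  b  1  1  2
  f  2  2  1
  s  3  2  2
  n  4  3  3
  f  5  4  3
The bottom-right entry gives D[5][2] = 3, so no sequence of fewer than 3 edits works. Backtracking through the table gives one optimal edit sequence (3 edits):
  bfsnf → fsnf (del b @1)
  fsnf → snf (del f @1)
  snf → sf (del n @2)
Edit distance = 3.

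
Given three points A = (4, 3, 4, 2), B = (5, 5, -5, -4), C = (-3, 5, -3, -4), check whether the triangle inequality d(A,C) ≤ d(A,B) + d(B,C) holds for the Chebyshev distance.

d(A,B) = max(1, 2, 9, 6) = 9, d(B,C) = max(8, 0, 2, 0) = 8, d(A,C) = max(7, 2, 7, 6) = 7.
d(A,C) = 7 ≤ 9 + 8 = 17. Triangle inequality is satisfied.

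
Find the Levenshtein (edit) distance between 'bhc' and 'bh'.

Let D[i][j] be the edit distance between the first i characters of 'bhc' and the first j characters of 'bh', with D[i][0] = i, D[0][j] = j, and D[i][j] = D[i-1][j-1] if the characters match, else 1 + min(D[i-1][j], D[i][j-1], D[i-1][j-1]). Filling the table (rows: prefixes of 'bhc', columns: prefixes of 'bh'):
     ε  b  h
  ε  0  1  2
  b  1  0  1
  h  2  1  0
  c  3  2  1
The bottom-right entry gives D[3][2] = 1, so no sequence of fewer than 1 edit works. Backtracking through the table gives one optimal edit sequence (1 edit):
  bhc → bh (del c @3)
Edit distance = 1.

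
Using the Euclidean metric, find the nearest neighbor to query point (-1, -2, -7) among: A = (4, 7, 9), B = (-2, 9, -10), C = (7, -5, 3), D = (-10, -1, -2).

Distances: d(A) ≈ 19.0263, d(B) ≈ 11.4455, d(C) ≈ 13.1529, d(D) ≈ 10.3441. Nearest: D = (-10, -1, -2) with distance 10.3441.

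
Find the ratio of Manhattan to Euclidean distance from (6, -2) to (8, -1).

L1 = |6 - 8| + |-2 - (-1)| = 2 + 1 = 3
L2 = √(2² + 1²) = √5 ≈ 2.2361
L1 ≥ L2 always (equality iff movement is along one axis); L1 > L2 here.
Ratio L1/L2 = 3/√5 ≈ 1.3416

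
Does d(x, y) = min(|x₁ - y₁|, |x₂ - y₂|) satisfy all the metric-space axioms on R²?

No. d fails identity of indiscernibles: take x = (-2, 0) and y = (-2, 4). Then d(x,y) = min(|-2 - (-2)|, |0 - 4|) = min(0, 4) = 0, yet x ≠ y.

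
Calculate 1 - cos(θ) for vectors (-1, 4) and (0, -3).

With u = (-1, 4), v = (0, -3):
u·v = (-1)·0 + 4·(-3) = 0 + (-12) = -12.
|u| = √((-1)² + 4²) = √17, |v| = √(0² + (-3)²) = √9, so |u||v| = √(17·9) = √153.
cos θ = (u·v)/(|u||v|) = -12/√153 ≈ -0.9701
Cosine distance = 1 - cos θ ≈ 1 - (-0.9701) = 1.9701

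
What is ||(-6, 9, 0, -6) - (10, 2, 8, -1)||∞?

max(|x_i - y_i|) = max(|-6 - 10|, |9 - 2|, |0 - 8|, |-6 - (-1)|) = max(16, 7, 8, 5) = 16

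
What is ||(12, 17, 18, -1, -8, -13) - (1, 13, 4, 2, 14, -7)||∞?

max(|x_i - y_i|) = max(|12 - 1|, |17 - 13|, |18 - 4|, |-1 - 2|, |-8 - 14|, |-13 - (-7)|) = max(11, 4, 14, 3, 22, 6) = 22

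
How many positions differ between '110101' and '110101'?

Differing positions: none. Hamming distance = 0.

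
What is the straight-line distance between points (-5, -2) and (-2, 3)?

√(Σ(x_i - y_i)²) = √((-5 - (-2))² + (-2 - 3)²)
= √((-3)² + (-5)²) = √(9 + 25) = √34 ≈ 5.831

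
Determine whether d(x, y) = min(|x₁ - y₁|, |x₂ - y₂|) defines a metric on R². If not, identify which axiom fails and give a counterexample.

No. d fails identity of indiscernibles: take x = (5, 0) and y = (5, 3). Then d(x,y) = min(|5 - 5|, |0 - 3|) = min(0, 3) = 0, yet x ≠ y.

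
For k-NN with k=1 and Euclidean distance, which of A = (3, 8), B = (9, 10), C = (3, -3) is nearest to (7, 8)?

Distances: d(A) = 4, d(B) ≈ 2.8284, d(C) ≈ 11.7047. Nearest: B = (9, 10) with distance 2.8284.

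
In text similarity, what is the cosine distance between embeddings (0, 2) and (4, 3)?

With u = (0, 2), v = (4, 3):
u·v = 0·4 + 2·3 = 0 + 6 = 6.
|u| = √(0² + 2²) = √4, |v| = √(4² + 3²) = √25, so |u||v| = √(4·25) = √100 = 10.
cos θ = (u·v)/(|u||v|) = 6/10 = 0.6
Cosine distance = 1 - cos θ = 1 - 0.6 = 0.4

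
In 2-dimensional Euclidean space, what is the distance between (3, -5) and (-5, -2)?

√(Σ(x_i - y_i)²) = √((3 - (-5))² + (-5 - (-2))²)
= √(8² + (-3)²) = √(64 + 9) = √73 ≈ 8.544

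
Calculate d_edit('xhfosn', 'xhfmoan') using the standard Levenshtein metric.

Let D[i][j] be the edit distance between the first i characters of 'xhfosn' and the first j characters of 'xhfmoan', with D[i][0] = i, D[0][j] = j, and D[i][j] = D[i-1][j-1] if the characters match, else 1 + min(D[i-1][j], D[i][j-1], D[i-1][j-1]). Filling the table (rows: prefixes of 'xhfosn', columns: prefixes of 'xhfmoan'):
     ε  x  h  f  m  o  a  n
  ε  0  1  2  3  4  5  6  7
  x  1  0  1  2  3  4  5  6
  h  2  1  0  1  2  3  4  5
  f  3  2  1  0  1  2  3  4
  o  4  3  2  1  1  1  2  3
  s  5  4  3  2  2  2  2  3
  n  6  5  4  3  3  3  3  2
The bottom-right entry gives D[6][7] = 2, so no sequence of fewer than 2 edits works. Backtracking through the table gives one optimal edit sequence (2 edits):
  xhfosn → xhfmosn (ins m @4)
  xhfmosn → xhfmoan (sub s→a @6)
Edit distance = 2.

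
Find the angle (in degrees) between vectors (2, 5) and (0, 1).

With u = (2, 5), v = (0, 1):
u·v = 2·0 + 5·1 = 0 + 5 = 5.
|u| = √(2² + 5²) = √29, |v| = √(0² + 1²) = √1, so |u||v| = √(29·1) = √29.
cos θ = (u·v)/(|u||v|) = 5/√29 ≈ 0.928477
θ = arccos(0.928477) ≈ 21.8°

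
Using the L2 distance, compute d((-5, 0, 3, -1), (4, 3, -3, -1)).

(Σ|x_i - y_i|^2)^(1/2) = (|-5 - 4|^2 + |0 - 3|^2 + |3 - (-3)|^2 + |-1 - (-1)|^2)^(1/2)
= (9^2 + 3^2 + 6^2 + 0^2)^(1/2) = (81 + 9 + 36 + 0)^(1/2) = (126)^(1/2) ≈ 11.225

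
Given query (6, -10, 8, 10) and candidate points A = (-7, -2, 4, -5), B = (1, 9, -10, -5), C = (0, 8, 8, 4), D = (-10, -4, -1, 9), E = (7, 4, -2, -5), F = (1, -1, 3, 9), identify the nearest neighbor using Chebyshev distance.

Distances: d(A) = 15, d(B) = 19, d(C) = 18, d(D) = 16, d(E) = 15, d(F) = 9. Nearest: F = (1, -1, 3, 9) with distance 9.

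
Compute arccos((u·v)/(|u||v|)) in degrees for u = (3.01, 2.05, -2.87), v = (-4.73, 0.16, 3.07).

With u = (3.01, 2.05, -2.87), v = (-4.73, 0.16, 3.07):
u·v = 3.01·(-4.73) + 2.05·0.16 + (-2.87)·3.07 = (-14.2373) + 0.328 + (-8.8109) = -22.7202.
|u| = √(3.01² + 2.05² + (-2.87)²) = √(9.0601 + 4.2025 + 8.2369) = √21.4995, |v| = √((-4.73)² + 0.16² + 3.07²) = √(22.3729 + 0.0256 + 9.4249) = √31.8234.
cos θ = (u·v)/(|u||v|) = -22.7202/(√21.4995·√31.8234) ≈ -0.86861
θ = arccos(-0.86861) ≈ 150.3°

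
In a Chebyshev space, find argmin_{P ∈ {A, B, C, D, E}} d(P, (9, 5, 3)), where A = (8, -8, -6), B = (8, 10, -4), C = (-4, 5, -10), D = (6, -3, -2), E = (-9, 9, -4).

Distances: d(A) = 13, d(B) = 7, d(C) = 13, d(D) = 8, d(E) = 18. Nearest: B = (8, 10, -4) with distance 7.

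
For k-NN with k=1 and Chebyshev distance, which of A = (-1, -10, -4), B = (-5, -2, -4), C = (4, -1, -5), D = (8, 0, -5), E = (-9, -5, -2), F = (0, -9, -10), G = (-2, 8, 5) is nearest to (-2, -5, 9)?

Distances: d(A) = 13, d(B) = 13, d(C) = 14, d(D) = 14, d(E) = 11, d(F) = 19, d(G) = 13. Nearest: E = (-9, -5, -2) with distance 11.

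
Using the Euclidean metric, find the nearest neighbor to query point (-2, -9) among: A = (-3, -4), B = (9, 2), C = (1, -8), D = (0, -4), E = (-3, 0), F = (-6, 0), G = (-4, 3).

Distances: d(A) ≈ 5.099, d(B) ≈ 15.5563, d(C) ≈ 3.1623, d(D) ≈ 5.3852, d(E) ≈ 9.0554, d(F) ≈ 9.8489, d(G) ≈ 12.1655. Nearest: C = (1, -8) with distance 3.1623.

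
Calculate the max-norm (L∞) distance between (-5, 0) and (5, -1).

max(|x_i - y_i|) = max(|-5 - 5|, |0 - (-1)|) = max(10, 1) = 10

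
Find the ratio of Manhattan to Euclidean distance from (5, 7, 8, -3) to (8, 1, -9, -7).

L1 = |5 - 8| + |7 - 1| + |8 - (-9)| + |-3 - (-7)| = 3 + 6 + 17 + 4 = 30
L2 = √(3² + 6² + 17² + 4²) = √350 ≈ 18.7083
L1 ≥ L2 always (equality iff movement is along one axis); L1 > L2 here.
Ratio L1/L2 = 30/√350 ≈ 1.6036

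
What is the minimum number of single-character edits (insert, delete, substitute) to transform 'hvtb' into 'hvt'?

Let D[i][j] be the edit distance between the first i characters of 'hvtb' and the first j characters of 'hvt', with D[i][0] = i, D[0][j] = j, and D[i][j] = D[i-1][j-1] if the characters match, else 1 + min(D[i-1][j], D[i][j-1], D[i-1][j-1]). Filling the table (rows: prefixes of 'hvtb', columns: prefixes of 'hvt'):
     ε  h  v  t
  ε  0  1  2  3
  h  1  0  1  2
  v  2  1  0  1
  t  3  2  1  0
  b  4  3  2  1
The bottom-right entry gives D[4][3] = 1, so no sequence of fewer than 1 edit works. Backtracking through the table gives one optimal edit sequence (1 edit):
  hvtb → hvt (del b @4)
Edit distance = 1.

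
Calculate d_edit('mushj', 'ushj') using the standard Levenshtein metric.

Let D[i][j] be the edit distance between the first i characters of 'mushj' and the first j characters of 'ushj', with D[i][0] = i, D[0][j] = j, and D[i][j] = D[i-1][j-1] if the characters match, else 1 + min(D[i-1][j], D[i][j-1], D[i-1][j-1]). Filling the table (rows: prefixes of 'mushj', columns: prefixes of 'ushj'):
     ε  u  s  h  j
  ε  0  1  2  3  4
  m  1  1  2  3  4
  u  2  1  2  3  4
  s  3  2  1  2  3
  h  4  3  2  1  2
  j  5  4  3  2  1
The bottom-right entry gives D[5][4] = 1, so no sequence of fewer than 1 edit works. Backtracking through the table gives one optimal edit sequence (1 edit):
  mushj → ushj (del m @1)
Edit distance = 1.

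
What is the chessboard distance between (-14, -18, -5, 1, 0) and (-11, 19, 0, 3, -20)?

max(|x_i - y_i|) = max(|-14 - (-11)|, |-18 - 19|, |-5 - 0|, |1 - 3|, |0 - (-20)|) = max(3, 37, 5, 2, 20) = 37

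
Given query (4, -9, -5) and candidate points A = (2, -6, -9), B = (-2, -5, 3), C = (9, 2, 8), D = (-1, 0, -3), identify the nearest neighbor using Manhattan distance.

Distances: d(A) = 9, d(B) = 18, d(C) = 29, d(D) = 16. Nearest: A = (2, -6, -9) with distance 9.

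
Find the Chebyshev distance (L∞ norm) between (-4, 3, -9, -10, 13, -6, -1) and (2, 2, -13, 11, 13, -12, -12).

max(|x_i - y_i|) = max(|-4 - 2|, |3 - 2|, |-9 - (-13)|, |-10 - 11|, |13 - 13|, |-6 - (-12)|, |-1 - (-12)|) = max(6, 1, 4, 21, 0, 6, 11) = 21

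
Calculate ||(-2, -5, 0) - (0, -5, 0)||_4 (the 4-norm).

(Σ|x_i - y_i|^4)^(1/4) = (|-2 - 0|^4 + |-5 - (-5)|^4 + |0 - 0|^4)^(1/4)
= (2^4 + 0^4 + 0^4)^(1/4) = (16 + 0 + 0)^(1/4) = (16)^(1/4) = 2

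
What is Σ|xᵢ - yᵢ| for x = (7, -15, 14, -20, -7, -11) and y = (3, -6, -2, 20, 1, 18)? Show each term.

Σ|x_i - y_i| = |7 - 3| + |-15 - (-6)| + |14 - (-2)| + |-20 - 20| + |-7 - 1| + |-11 - 18| = 4 + 9 + 16 + 40 + 8 + 29 = 106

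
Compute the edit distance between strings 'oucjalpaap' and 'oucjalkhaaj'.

Let D[i][j] be the edit distance between the first i characters of 'oucjalpaap' and the first j characters of 'oucjalkhaaj', with D[i][0] = i, D[0][j] = j, and D[i][j] = D[i-1][j-1] if the characters match, else 1 + min(D[i-1][j], D[i][j-1], D[i-1][j-1]). Filling the table (rows: prefixes of 'oucjalpaap', columns: prefixes of 'oucjalkhaaj'):
     ε  o  u  c  j  a  l  k  h  a  a  j
  ε  0  1  2  3  4  5  6  7  8  9 10 11
  o  1  0  1  2  3  4  5  6  7  8  9 10
  u  2  1  0  1  2  3  4  5  6  7  8  9
  c  3  2  1  0  1  2  3  4  5  6  7  8
  j  4  3  2  1  0  1  2  3  4  5  6  7
  a  5  4  3  2  1  0  1  2  3  4  5  6
  l  6  5  4  3  2  1  0  1  2  3  4  5
  p  7  6  5  4  3  2  1  1  2  3  4  5
  a  8  7  6  5  4  3  2  2  2  2  3  4
  a  9  8  7  6  5  4  3  3  3  2  2  3
  p 10  9  8  7  6  5  4  4  4  3  3  3
The bottom-right entry gives D[10][11] = 3, so no sequence of fewer than 3 edits works. Backtracking through the table gives one optimal edit sequence (3 edits):
  oucjalpaap → oucjalkpaap (ins k @7)
  oucjalkpaap → oucjalkhaap (sub p→h @8)
  oucjalkhaap → oucjalkhaaj (sub p→j @11)
Edit distance = 3.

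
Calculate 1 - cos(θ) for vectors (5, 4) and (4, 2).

With u = (5, 4), v = (4, 2):
u·v = 5·4 + 4·2 = 20 + 8 = 28.
|u| = √(5² + 4²) = √41, |v| = √(4² + 2²) = √20, so |u||v| = √(41·20) = √820.
cos θ = (u·v)/(|u||v|) = 28/√820 ≈ 0.9778
Cosine distance = 1 - cos θ ≈ 1 - 0.9778 = 0.0222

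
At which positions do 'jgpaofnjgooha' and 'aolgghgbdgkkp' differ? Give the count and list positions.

Differing positions: 1, 2, 3, 4, 5, 6, 7, 8, 9, 10, 11, 12, 13. Hamming distance = 13.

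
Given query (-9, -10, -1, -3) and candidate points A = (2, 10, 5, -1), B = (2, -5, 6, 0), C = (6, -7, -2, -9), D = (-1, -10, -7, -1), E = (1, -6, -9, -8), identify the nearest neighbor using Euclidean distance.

Distances: d(A) ≈ 23.6854, d(B) ≈ 14.2829, d(C) ≈ 16.4621, d(D) ≈ 10.198, d(E) ≈ 14.3178. Nearest: D = (-1, -10, -7, -1) with distance 10.198.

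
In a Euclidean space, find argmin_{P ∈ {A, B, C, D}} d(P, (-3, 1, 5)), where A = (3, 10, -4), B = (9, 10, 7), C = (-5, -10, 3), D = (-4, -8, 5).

Distances: d(A) ≈ 14.0712, d(B) ≈ 15.1327, d(C) ≈ 11.3578, d(D) ≈ 9.0554. Nearest: D = (-4, -8, 5) with distance 9.0554.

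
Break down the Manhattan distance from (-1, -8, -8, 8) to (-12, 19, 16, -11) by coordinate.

Σ|x_i - y_i| = |-1 - (-12)| + |-8 - 19| + |-8 - 16| + |8 - (-11)| = 11 + 27 + 24 + 19 = 81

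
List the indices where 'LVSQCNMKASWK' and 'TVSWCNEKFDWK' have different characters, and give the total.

Differing positions: 1, 4, 7, 9, 10. Hamming distance = 5.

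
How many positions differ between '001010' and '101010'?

Differing positions: 1. Hamming distance = 1.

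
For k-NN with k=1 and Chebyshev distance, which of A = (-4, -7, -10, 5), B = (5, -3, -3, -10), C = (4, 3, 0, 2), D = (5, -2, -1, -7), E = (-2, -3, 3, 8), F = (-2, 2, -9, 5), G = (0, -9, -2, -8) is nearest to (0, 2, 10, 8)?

Distances: d(A) = 20, d(B) = 18, d(C) = 10, d(D) = 15, d(E) = 7, d(F) = 19, d(G) = 16. Nearest: E = (-2, -3, 3, 8) with distance 7.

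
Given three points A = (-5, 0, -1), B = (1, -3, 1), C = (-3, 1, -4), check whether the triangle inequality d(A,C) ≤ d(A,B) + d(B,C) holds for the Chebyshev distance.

d(A,B) = max(6, 3, 2) = 6, d(B,C) = max(4, 4, 5) = 5, d(A,C) = max(2, 1, 3) = 3.
d(A,C) = 3 ≤ 6 + 5 = 11. Triangle inequality is satisfied.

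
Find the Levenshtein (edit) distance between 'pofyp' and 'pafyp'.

Let D[i][j] be the edit distance between the first i characters of 'pofyp' and the first j characters of 'pafyp', with D[i][0] = i, D[0][j] = j, and D[i][j] = D[i-1][j-1] if the characters match, else 1 + min(D[i-1][j], D[i][j-1], D[i-1][j-1]). Filling the table (rows: prefixes of 'pofyp', columns: prefixes of 'pafyp'):
     ε  p  a  f  y  p
  ε  0  1  2  3  4  5
  p  1  0  1  2  3  4
  o  2  1  1  2  3  4
  f  3  2  2  1  2  3
  y  4  3  3  2  1  2
  p  5  4  4  3  2  1
The bottom-right entry gives D[5][5] = 1, so no sequence of fewer than 1 edit works. Backtracking through the table gives one optimal edit sequence (1 edit):
  pofyp → pafyp (sub o→a @2)
Edit distance = 1.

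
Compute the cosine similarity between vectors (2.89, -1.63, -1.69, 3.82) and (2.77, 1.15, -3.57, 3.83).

With u = (2.89, -1.63, -1.69, 3.82), v = (2.77, 1.15, -3.57, 3.83):
u·v = 2.89·2.77 + (-1.63)·1.15 + (-1.69)·(-3.57) + 3.82·3.83 = 8.0053 + (-1.8745) + 6.0333 + 14.6306 = 26.7947.
|u| = √(2.89² + (-1.63)² + (-1.69)² + 3.82²) = √(8.3521 + 2.6569 + 2.8561 + 14.5924) = √28.4575, |v| = √(2.77² + 1.15² + (-3.57)² + 3.83²) = √(7.6729 + 1.3225 + 12.7449 + 14.6689) = √36.4092.
cos θ = (u·v)/(|u||v|) = 26.7947/(√28.4575·√36.4092) ≈ 0.8324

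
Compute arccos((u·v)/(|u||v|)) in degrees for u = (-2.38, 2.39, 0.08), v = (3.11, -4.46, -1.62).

With u = (-2.38, 2.39, 0.08), v = (3.11, -4.46, -1.62):
u·v = (-2.38)·3.11 + 2.39·(-4.46) + 0.08·(-1.62) = (-7.4018) + (-10.6594) + (-0.1296) = -18.1908.
|u| = √((-2.38)² + 2.39² + 0.08²) = √(5.6644 + 5.7121 + 0.0064) = √11.3829, |v| = √(3.11² + (-4.46)² + (-1.62)²) = √(9.6721 + 19.8916 + 2.6244) = √32.1881.
cos θ = (u·v)/(|u||v|) = -18.1908/(√11.3829·√32.1881) ≈ -0.950337
θ = arccos(-0.950337) ≈ 161.87°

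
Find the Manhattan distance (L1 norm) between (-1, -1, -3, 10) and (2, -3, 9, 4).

Σ|x_i - y_i| = |-1 - 2| + |-1 - (-3)| + |-3 - 9| + |10 - 4| = 3 + 2 + 12 + 6 = 23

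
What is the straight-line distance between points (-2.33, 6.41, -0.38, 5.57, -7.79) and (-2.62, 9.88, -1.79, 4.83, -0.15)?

√(Σ(x_i - y_i)²) = √((-2.33 - (-2.62))² + (6.41 - 9.88)² + (-0.38 - (-1.79))² + (5.57 - 4.83)² + (-7.79 - (-0.15))²)
= √(0.29² + (-3.47)² + 1.41² + 0.74² + (-7.64)²) = √(0.0841 + 12.0409 + 1.9881 + 0.5476 + 58.3696) = √73.0303 ≈ 8.5458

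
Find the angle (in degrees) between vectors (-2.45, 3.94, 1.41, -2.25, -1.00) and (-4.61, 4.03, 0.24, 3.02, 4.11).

With u = (-2.45, 3.94, 1.41, -2.25, -1.00), v = (-4.61, 4.03, 0.24, 3.02, 4.11):
u·v = (-2.45)·(-4.61) + 3.94·4.03 + 1.41·0.24 + (-2.25)·3.02 + (-1)·4.11 = 11.2945 + 15.8782 + 0.3384 + (-6.795) + (-4.11) = 16.6061.
|u| = √((-2.45)² + 3.94² + 1.41² + (-2.25)² + (-1)²) = √(6.0025 + 15.5236 + 1.9881 + 5.0625 + 1) = √29.5767, |v| = √((-4.61)² + 4.03² + 0.24² + 3.02² + 4.11²) = √(21.2521 + 16.2409 + 0.0576 + 9.1204 + 16.8921) = √63.5631.
cos θ = (u·v)/(|u||v|) = 16.6061/(√29.5767·√63.5631) ≈ 0.382992
θ = arccos(0.382992) ≈ 67.48°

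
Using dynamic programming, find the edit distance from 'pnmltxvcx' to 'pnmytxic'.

Let D[i][j] be the edit distance between the first i characters of 'pnmltxvcx' and the first j characters of 'pnmytxic', with D[i][0] = i, D[0][j] = j, and D[i][j] = D[i-1][j-1] if the characters match, else 1 + min(D[i-1][j], D[i][j-1], D[i-1][j-1]). Filling the table (rows: prefixes of 'pnmltxvcx', columns: prefixes of 'pnmytxic'):
     ε  p  n  m  y  t  x  i  c
  ε  0  1  2  3  4  5  6  7  8
  p  1  0  1  2  3  4  5  6  7
  n  2  1  0  1  2  3  4  5  6
  m  3  2  1  0  1  2  3  4  5
  l  4  3  2  1  1  2  3  4  5
  t  5  4  3  2  2  1  2  3  4
  x  6  5  4  3  3  2  1  2  3
  v  7  6  5  4  4  3  2  2  3
  c  8  7  6  5  5  4  3  3  2
  x  9  8  7  6  6  5  4  4  3
The bottom-right entry gives D[9][8] = 3, so no sequence of fewer than 3 edits works. Backtracking through the table gives one optimal edit sequence (3 edits):
  pnmltxvcx → pnmytxvcx (sub l→y @4)
  pnmytxvcx → pnmytxicx (sub v→i @7)
  pnmytxicx → pnmytxic (del x @9)
Edit distance = 3.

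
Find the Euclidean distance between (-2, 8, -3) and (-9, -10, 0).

√(Σ(x_i - y_i)²) = √((-2 - (-9))² + (8 - (-10))² + (-3 - 0)²)
= √(7² + 18² + (-3)²) = √(49 + 324 + 9) = √382 ≈ 19.5448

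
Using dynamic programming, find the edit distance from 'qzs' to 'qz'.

Let D[i][j] be the edit distance between the first i characters of 'qzs' and the first j characters of 'qz', with D[i][0] = i, D[0][j] = j, and D[i][j] = D[i-1][j-1] if the characters match, else 1 + min(D[i-1][j], D[i][j-1], D[i-1][j-1]). Filling the table (rows: prefixes of 'qzs', columns: prefixes of 'qz'):
     ε  q  z
  ε  0  1  2
  q  1  0  1
  z  2  1  0
  s  3  2  1
The bottom-right entry gives D[3][2] = 1, so no sequence of fewer than 1 edit works. Backtracking through the table gives one optimal edit sequence (1 edit):
  qzs → qz (del s @3)
Edit distance = 1.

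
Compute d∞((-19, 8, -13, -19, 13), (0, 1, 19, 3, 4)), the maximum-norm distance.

max(|x_i - y_i|) = max(|-19 - 0|, |8 - 1|, |-13 - 19|, |-19 - 3|, |13 - 4|) = max(19, 7, 32, 22, 9) = 32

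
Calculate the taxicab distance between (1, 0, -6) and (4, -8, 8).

Σ|x_i - y_i| = |1 - 4| + |0 - (-8)| + |-6 - 8| = 3 + 8 + 14 = 25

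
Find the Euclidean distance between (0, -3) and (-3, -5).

√(Σ(x_i - y_i)²) = √((0 - (-3))² + (-3 - (-5))²)
= √(3² + 2²) = √(9 + 4) = √13 ≈ 3.6056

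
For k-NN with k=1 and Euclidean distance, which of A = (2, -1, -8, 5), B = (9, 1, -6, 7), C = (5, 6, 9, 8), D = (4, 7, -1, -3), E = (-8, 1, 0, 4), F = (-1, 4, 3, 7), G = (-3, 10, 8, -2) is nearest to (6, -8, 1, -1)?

Distances: d(A) ≈ 13.4907, d(B) ≈ 14.2478, d(C) ≈ 18.4932, d(D) ≈ 15.3948, d(E) ≈ 17.4069, d(F) ≈ 16.1555, d(G) ≈ 21.3307. Nearest: A = (2, -1, -8, 5) with distance 13.4907.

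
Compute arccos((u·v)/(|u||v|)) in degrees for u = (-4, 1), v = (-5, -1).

With u = (-4, 1), v = (-5, -1):
u·v = (-4)·(-5) + 1·(-1) = 20 + (-1) = 19.
|u| = √((-4)² + 1²) = √17, |v| = √((-5)² + (-1)²) = √26, so |u||v| = √(17·26) = √442.
cos θ = (u·v)/(|u||v|) = 19/√442 ≈ 0.903738
θ = arccos(0.903738) ≈ 25.35°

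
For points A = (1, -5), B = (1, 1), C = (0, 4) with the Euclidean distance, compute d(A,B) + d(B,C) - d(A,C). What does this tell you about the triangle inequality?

d(A,B) = √(0² + 6²) = √36 = 6, d(B,C) = √(1² + 3²) = √10 ≈ 3.1623, d(A,C) = √(1² + 9²) = √82 ≈ 9.0554.
d(A,B) + d(B,C) - d(A,C) = 6 + 3.1623 - 9.0554 = 9.1623 - 9.0554 = 0.1069 (to 4 decimal places). This is ≥ 0, so the triangle inequality holds for these points.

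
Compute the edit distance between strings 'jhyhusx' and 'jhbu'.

Let D[i][j] be the edit distance between the first i characters of 'jhyhusx' and the first j characters of 'jhbu', with D[i][0] = i, D[0][j] = j, and D[i][j] = D[i-1][j-1] if the characters match, else 1 + min(D[i-1][j], D[i][j-1], D[i-1][j-1]). Filling the table (rows: prefixes of 'jhyhusx', columns: prefixes of 'jhbu'):
     ε  j  h  b  u
  ε  0  1  2  3  4
  j  1  0  1  2  3
  h  2  1  0  1  2
  y  3  2  1  1  2
  h  4  3  2  2  2
  u  5  4  3  3  2
  s  6  5  4  4  3
  x  7  6  5  5  4
The bottom-right entry gives D[7][4] = 4, so no sequence of fewer than 4 edits works. Backtracking through the table gives one optimal edit sequence (4 edits):
  jhyhusx → jhhusx (del y @3)
  jhhusx → jhbusx (sub h→b @3)
  jhbusx → jhbux (del s @5)
  jhbux → jhbu (del x @5)
Edit distance = 4.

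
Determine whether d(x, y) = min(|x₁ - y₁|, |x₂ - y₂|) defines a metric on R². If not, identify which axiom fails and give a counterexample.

No. d fails identity of indiscernibles: take x = (-1, 0) and y = (-1, 8). Then d(x,y) = min(|-1 - (-1)|, |0 - 8|) = min(0, 8) = 0, yet x ≠ y.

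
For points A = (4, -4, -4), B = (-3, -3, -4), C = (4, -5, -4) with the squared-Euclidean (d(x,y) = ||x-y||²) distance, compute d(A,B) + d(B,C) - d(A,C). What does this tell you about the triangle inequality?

d(A,B) = 7² + 1² + 0² = 50, d(B,C) = 7² + 2² + 0² = 53, d(A,C) = 0² + 1² + 0² = 1.
d(A,B) + d(B,C) - d(A,C) = 50 + 53 - 1 = 103 - 1 = 102. This is ≥ 0, so the triangle inequality holds for these points.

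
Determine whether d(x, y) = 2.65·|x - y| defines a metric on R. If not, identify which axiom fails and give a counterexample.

Yes. Since |x - y| is a metric on R and 2.65 > 0, the positive scalar multiple 2.65·|x - y| is also a metric: scaling by a positive constant preserves non-negativity, identity (d=0 ⟺ |x-y|=0 ⟺ x=y), symmetry, and the triangle inequality.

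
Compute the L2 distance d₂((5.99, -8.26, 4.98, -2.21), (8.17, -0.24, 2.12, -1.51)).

√(Σ(x_i - y_i)²) = √((5.99 - 8.17)² + (-8.26 - (-0.24))² + (4.98 - 2.12)² + (-2.21 - (-1.51))²)
= √((-2.18)² + (-8.02)² + 2.86² + (-0.7)²) = √(4.7524 + 64.3204 + 8.1796 + 0.49) = √77.7424 ≈ 8.8172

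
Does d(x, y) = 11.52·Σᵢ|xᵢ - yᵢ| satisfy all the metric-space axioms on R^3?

Yes. The L1 (Manhattan) norm induces a metric on R^3, and multiplying a metric by a positive constant 11.52 > 0 preserves all four axioms: non-negativity (11.52·||x-y|| ≥ 0), identity (11.52·||x-y|| = 0 ⟺ ||x-y|| = 0 ⟺ x = y), symmetry (||x-y|| = ||y-x||), and the triangle inequality (11.52·||x-z|| ≤ 11.52·||x-y|| + 11.52·||y-z||). So d is a metric.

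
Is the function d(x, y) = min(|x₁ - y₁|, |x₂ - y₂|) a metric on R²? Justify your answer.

No. d fails identity of indiscernibles: take x = (1, 0) and y = (1, 2). Then d(x,y) = min(|1 - 1|, |0 - 2|) = min(0, 2) = 0, yet x ≠ y.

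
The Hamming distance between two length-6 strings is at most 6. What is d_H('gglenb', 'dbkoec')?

Differing positions: 1, 2, 3, 4, 5, 6. Hamming distance = 6. The maximum possible Hamming distance for length-6 strings is 6, so d_H/6 = 6/6 = 1.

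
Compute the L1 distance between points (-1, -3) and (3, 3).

Σ|x_i - y_i| = |-1 - 3| + |-3 - 3| = 4 + 6 = 10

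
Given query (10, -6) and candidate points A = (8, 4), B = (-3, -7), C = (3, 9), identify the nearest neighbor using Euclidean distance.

Distances: d(A) ≈ 10.198, d(B) ≈ 13.0384, d(C) ≈ 16.5529. Nearest: A = (8, 4) with distance 10.198.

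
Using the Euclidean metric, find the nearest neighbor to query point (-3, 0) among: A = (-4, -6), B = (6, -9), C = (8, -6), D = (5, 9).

Distances: d(A) ≈ 6.0828, d(B) ≈ 12.7279, d(C) ≈ 12.53, d(D) ≈ 12.0416. Nearest: A = (-4, -6) with distance 6.0828.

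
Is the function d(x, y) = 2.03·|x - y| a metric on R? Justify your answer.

Yes. Since |x - y| is a metric on R and 2.03 > 0, the positive scalar multiple 2.03·|x - y| is also a metric: scaling by a positive constant preserves non-negativity, identity (d=0 ⟺ |x-y|=0 ⟺ x=y), symmetry, and the triangle inequality.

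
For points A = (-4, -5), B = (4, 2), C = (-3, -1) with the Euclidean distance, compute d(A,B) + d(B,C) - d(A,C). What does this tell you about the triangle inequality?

d(A,B) = √(8² + 7²) = √113 ≈ 10.6301, d(B,C) = √(7² + 3²) = √58 ≈ 7.6158, d(A,C) = √(1² + 4²) = √17 ≈ 4.1231.
d(A,B) + d(B,C) - d(A,C) = 10.6301 + 7.6158 - 4.1231 = 18.2459 - 4.1231 = 14.1228 (to 4 decimal places). This is ≥ 0, so the triangle inequality holds for these points.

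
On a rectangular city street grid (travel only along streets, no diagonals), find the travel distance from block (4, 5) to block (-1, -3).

Σ|x_i - y_i| = |4 - (-1)| + |5 - (-3)| = 5 + 8 = 13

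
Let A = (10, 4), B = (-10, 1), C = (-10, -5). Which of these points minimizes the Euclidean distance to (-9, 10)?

Distances: d(A) ≈ 19.9249, d(B) ≈ 9.0554, d(C) ≈ 15.0333. Nearest: B = (-10, 1) with distance 9.0554.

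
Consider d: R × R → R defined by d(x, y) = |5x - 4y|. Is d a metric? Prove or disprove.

No. d fails symmetry: d(1, 6) = |5·1 - 4·6| = |-19| = 19, but d(6, 1) = |5·6 - 4·1| = |26| = 26. Since 19 ≠ 26, d(x,y) ≠ d(y,x) in general.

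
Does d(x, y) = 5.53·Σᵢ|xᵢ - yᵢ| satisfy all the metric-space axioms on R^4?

Yes. The L1 (Manhattan) norm induces a metric on R^4, and multiplying a metric by a positive constant 5.53 > 0 preserves all four axioms: non-negativity (5.53·||x-y|| ≥ 0), identity (5.53·||x-y|| = 0 ⟺ ||x-y|| = 0 ⟺ x = y), symmetry (||x-y|| = ||y-x||), and the triangle inequality (5.53·||x-z|| ≤ 5.53·||x-y|| + 5.53·||y-z||). So d is a metric.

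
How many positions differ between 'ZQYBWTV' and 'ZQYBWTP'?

Differing positions: 7. Hamming distance = 1.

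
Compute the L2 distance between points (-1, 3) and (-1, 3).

(Σ|x_i - y_i|^2)^(1/2) = (|-1 - (-1)|^2 + |3 - 3|^2)^(1/2)
= (0^2 + 0^2)^(1/2) = (0 + 0)^(1/2) = (0)^(1/2) = 0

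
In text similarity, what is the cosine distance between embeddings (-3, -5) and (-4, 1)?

With u = (-3, -5), v = (-4, 1):
u·v = (-3)·(-4) + (-5)·1 = 12 + (-5) = 7.
|u| = √((-3)² + (-5)²) = √34, |v| = √((-4)² + 1²) = √17, so |u||v| = √(34·17) = √578.
cos θ = (u·v)/(|u||v|) = 7/√578 ≈ 0.2912
Cosine distance = 1 - cos θ ≈ 1 - 0.2912 = 0.7088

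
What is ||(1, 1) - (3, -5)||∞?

max(|x_i - y_i|) = max(|1 - 3|, |1 - (-5)|) = max(2, 6) = 6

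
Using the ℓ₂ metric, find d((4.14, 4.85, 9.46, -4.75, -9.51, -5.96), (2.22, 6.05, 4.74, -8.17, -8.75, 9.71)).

√(Σ(x_i - y_i)²) = √((4.14 - 2.22)² + (4.85 - 6.05)² + (9.46 - 4.74)² + (-4.75 - (-8.17))² + (-9.51 - (-8.75))² + (-5.96 - 9.71)²)
= √(1.92² + (-1.2)² + 4.72² + 3.42² + (-0.76)² + (-15.67)²) = √(3.6864 + 1.44 + 22.2784 + 11.6964 + 0.5776 + 245.5489) = √285.2277 ≈ 16.8887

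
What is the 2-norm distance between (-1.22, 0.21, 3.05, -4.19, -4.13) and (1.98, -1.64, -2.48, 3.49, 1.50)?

(Σ|x_i - y_i|^2)^(1/2) = (|-1.22 - 1.98|^2 + |0.21 - (-1.64)|^2 + |3.05 - (-2.48)|^2 + |-4.19 - 3.49|^2 + |-4.13 - 1.5|^2)^(1/2)
= (3.2^2 + 1.85^2 + 5.53^2 + 7.68^2 + 5.63^2)^(1/2) = (10.24 + 3.4225 + 30.5809 + 58.9824 + 31.6969)^(1/2) = (134.9227)^(1/2) ≈ 11.6156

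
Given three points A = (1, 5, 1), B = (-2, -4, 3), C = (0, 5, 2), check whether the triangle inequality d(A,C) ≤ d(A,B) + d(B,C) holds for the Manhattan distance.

d(A,B) = 3 + 9 + 2 = 14, d(B,C) = 2 + 9 + 1 = 12, d(A,C) = 1 + 0 + 1 = 2.
d(A,C) = 2 ≤ 14 + 12 = 26. Triangle inequality is satisfied.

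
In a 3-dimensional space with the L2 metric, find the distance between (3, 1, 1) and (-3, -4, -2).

(Σ|x_i - y_i|^2)^(1/2) = (|3 - (-3)|^2 + |1 - (-4)|^2 + |1 - (-2)|^2)^(1/2)
= (6^2 + 5^2 + 3^2)^(1/2) = (36 + 25 + 9)^(1/2) = (70)^(1/2) ≈ 8.3666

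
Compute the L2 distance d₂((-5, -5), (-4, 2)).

√(Σ(x_i - y_i)²) = √((-5 - (-4))² + (-5 - 2)²)
= √((-1)² + (-7)²) = √(1 + 49) = √50 ≈ 7.0711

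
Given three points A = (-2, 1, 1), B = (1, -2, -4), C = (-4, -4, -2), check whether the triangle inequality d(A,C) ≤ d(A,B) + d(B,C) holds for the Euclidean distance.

d(A,B) = √(3² + 3² + 5²) = √43 ≈ 6.5574, d(B,C) = √(5² + 2² + 2²) = √33 ≈ 5.7446, d(A,C) = √(2² + 5² + 3²) = √38 ≈ 6.1644.
d(A,C) ≈ 6.1644 ≤ 6.5574 + 5.7446 = 12.302. Triangle inequality is satisfied.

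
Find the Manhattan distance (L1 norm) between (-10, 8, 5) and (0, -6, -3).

Σ|x_i - y_i| = |-10 - 0| + |8 - (-6)| + |5 - (-3)| = 10 + 14 + 8 = 32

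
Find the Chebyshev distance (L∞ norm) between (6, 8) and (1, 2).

max(|x_i - y_i|) = max(|6 - 1|, |8 - 2|) = max(5, 6) = 6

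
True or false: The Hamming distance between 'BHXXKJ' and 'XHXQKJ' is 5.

Differing positions: 1, 4. Hamming distance = 2, so the claim that d_H = 5 is false.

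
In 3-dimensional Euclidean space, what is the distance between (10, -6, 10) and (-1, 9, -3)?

√(Σ(x_i - y_i)²) = √((10 - (-1))² + (-6 - 9)² + (10 - (-3))²)
= √(11² + (-15)² + 13²) = √(121 + 225 + 169) = √515 ≈ 22.6936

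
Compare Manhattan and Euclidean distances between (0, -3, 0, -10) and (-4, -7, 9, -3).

L1 = |0 - (-4)| + |-3 - (-7)| + |0 - 9| + |-10 - (-3)| = 4 + 4 + 9 + 7 = 24
L2 = √(4² + 4² + 9² + 7²) = √162 ≈ 12.7279
L1 ≥ L2 always (equality iff movement is along one axis); L1 > L2 here.
Ratio L1/L2 = 24/√162 ≈ 1.8856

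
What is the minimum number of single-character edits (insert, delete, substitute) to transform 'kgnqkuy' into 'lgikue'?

Let D[i][j] be the edit distance between the first i characters of 'kgnqkuy' and the first j characters of 'lgikue', with D[i][0] = i, D[0][j] = j, and D[i][j] = D[i-1][j-1] if the characters match, else 1 + min(D[i-1][j], D[i][j-1], D[i-1][j-1]). Filling the table (rows: prefixes of 'kgnqkuy', columns: prefixes of 'lgikue'):
     ε  l  g  i  k  u  e
  ε  0  1  2  3  4  5  6
  k  1  1  2  3  3  4  5
  g  2  2  1  2  3  4  5
  n  3  3  2  2  3  4  5
  q  4  4  3  3  3  4  5
  k  5  5  4  4  3  4  5
  u  6  6  5  5  4  3  4
  y  7  7  6  6  5  4  4
The bottom-right entry gives D[7][6] = 4, so no sequence of fewer than 4 edits works. Backtracking through the table gives one optimal edit sequence (4 edits):
  kgnqkuy → lgnqkuy (sub k→l @1)
  lgnqkuy → lgqkuy (del n @3)
  lgqkuy → lgikuy (sub q→i @3)
  lgikuy → lgikue (sub y→e @6)
Edit distance = 4.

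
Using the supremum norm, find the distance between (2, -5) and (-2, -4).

max(|x_i - y_i|) = max(|2 - (-2)|, |-5 - (-4)|) = max(4, 1) = 4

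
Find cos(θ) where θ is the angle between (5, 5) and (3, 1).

With u = (5, 5), v = (3, 1):
u·v = 5·3 + 5·1 = 15 + 5 = 20.
|u| = √(5² + 5²) = √50, |v| = √(3² + 1²) = √10, so |u||v| = √(50·10) = √500.
cos θ = (u·v)/(|u||v|) = 20/√500 ≈ 0.8944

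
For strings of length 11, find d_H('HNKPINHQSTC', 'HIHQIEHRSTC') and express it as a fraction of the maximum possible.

Differing positions: 2, 3, 4, 6, 8. Hamming distance = 5. The maximum possible Hamming distance for length-11 strings is 11, so d_H/11 = 5/11 ≈ 0.4545.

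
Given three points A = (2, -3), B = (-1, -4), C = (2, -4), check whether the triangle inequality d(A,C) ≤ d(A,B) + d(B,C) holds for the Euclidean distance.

d(A,B) = √(3² + 1²) = √10 ≈ 3.1623, d(B,C) = √(3² + 0²) = √9 = 3, d(A,C) = √(0² + 1²) = √1 = 1.
d(A,C) = 1 ≤ 3.1623 + 3 = 6.1623. Triangle inequality is satisfied.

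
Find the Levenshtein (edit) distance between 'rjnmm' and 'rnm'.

Let D[i][j] be the edit distance between the first i characters of 'rjnmm' and the first j characters of 'rnm', with D[i][0] = i, D[0][j] = j, and D[i][j] = D[i-1][j-1] if the characters match, else 1 + min(D[i-1][j], D[i][j-1], D[i-1][j-1]). Filling the table (rows: prefixes of 'rjnmm', columns: prefixes of 'rnm'):
     ε  r  n  m
  ε  0  1  2  3
  r  1  0  1  2
  j  2  1  1  2
  n  3  2  1  2
  m  4  3  2  1
  m  5  4  3  2
The bottom-right entry gives D[5][3] = 2, so no sequence of fewer than 2 edits works. Backtracking through the table gives one optimal edit sequence (2 edits):
  rjnmm → rnmm (del j @2)
  rnmm → rnm (del m @3)
Edit distance = 2.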